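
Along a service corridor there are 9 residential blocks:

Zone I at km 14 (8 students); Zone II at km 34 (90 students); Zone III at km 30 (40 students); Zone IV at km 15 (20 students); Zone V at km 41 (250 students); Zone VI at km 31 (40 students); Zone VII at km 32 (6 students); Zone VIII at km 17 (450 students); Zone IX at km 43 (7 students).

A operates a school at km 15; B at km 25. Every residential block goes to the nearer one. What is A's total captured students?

The indifferent point is the midpoint (15+25)/2 = 20; residential blocks left of it (closer to A at 15) go to A, those right go to B.
  Zone I at 14 (w=8) → A
  Zone IV at 15 (w=20) → A
  Zone VIII at 17 (w=450) → A
  Zone III at 30 (w=40) → B
  Zone VI at 31 (w=40) → B
  Zone VII at 32 (w=6) → B
  Zone II at 34 (w=90) → B
  Zone V at 41 (w=250) → B
  Zone IX at 43 (w=7) → B
A captures 478; B captures 433.

478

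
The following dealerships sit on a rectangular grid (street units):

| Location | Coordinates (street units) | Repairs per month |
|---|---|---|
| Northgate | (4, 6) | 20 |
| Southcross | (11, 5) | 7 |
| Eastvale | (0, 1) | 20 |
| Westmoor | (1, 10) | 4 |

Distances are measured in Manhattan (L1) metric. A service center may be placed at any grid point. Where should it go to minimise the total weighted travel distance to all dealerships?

Manhattan distance separates: Σwᵢ(|x−xᵢ|+|y−yᵢ|) = Σwᵢ|x−xᵢ| + Σwᵢ|y−yᵢ|, so x and y are optimised independently as 1-D weighted medians.
Total weight W = 51; half = 25.5.
x-coordinate, sorted with cumulative weight:
  x=0 (Eastvale, w=20) cum 20
  x=1 (Westmoor, w=4) cum 24
  x=4 (Northgate, w=20) cum 44  ← median
  x=11 (Southcross, w=7) cum 51
⇒ x* = 4
y-coordinate, sorted with cumulative weight:
  y=1 (Eastvale, w=20) cum 20
  y=5 (Southcross, w=7) cum 27  ← median
  y=6 (Northgate, w=20) cum 47
  y=10 (Westmoor, w=4) cum 51
⇒ y* = 5

(4, 5)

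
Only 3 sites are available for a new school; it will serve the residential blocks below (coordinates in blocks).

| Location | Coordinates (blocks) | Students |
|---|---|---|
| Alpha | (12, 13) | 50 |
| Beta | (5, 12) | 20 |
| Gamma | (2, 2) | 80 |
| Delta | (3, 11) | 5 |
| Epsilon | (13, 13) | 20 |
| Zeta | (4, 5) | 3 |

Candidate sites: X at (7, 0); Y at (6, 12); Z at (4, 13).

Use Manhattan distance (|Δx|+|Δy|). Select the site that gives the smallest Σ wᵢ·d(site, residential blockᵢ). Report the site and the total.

Total weighted distance at each candidate:
  X (7, 0): total = 2219
  Y (6, 12): total = 1697
  Z (4, 13): total = 1699
Minimum is at Y with total 1697 blocks.

Y, total 1697 blocks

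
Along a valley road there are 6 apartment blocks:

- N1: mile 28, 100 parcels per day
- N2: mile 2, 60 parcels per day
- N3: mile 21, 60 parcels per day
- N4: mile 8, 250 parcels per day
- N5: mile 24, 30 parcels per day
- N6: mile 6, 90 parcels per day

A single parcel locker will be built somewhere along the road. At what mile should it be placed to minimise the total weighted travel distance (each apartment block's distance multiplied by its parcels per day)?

x = 8

For a sum of weighted absolute distances on a line, the optimum is the weighted median (not the mean). Total weight W = 590; half-weight = 295.
Sort by position and accumulate weight:
  mile 2 (N2, w=60) → cum 60
  mile 6 (N6, w=90) → cum 150
  mile 8 (N4, w=250) → cum 400  ≥ 295 → median here
  mile 21 (N3, w=60) → cum 460
  mile 24 (N5, w=30) → cum 490
  mile 28 (N1, w=100) → cum 590
Optimal location: mile 8.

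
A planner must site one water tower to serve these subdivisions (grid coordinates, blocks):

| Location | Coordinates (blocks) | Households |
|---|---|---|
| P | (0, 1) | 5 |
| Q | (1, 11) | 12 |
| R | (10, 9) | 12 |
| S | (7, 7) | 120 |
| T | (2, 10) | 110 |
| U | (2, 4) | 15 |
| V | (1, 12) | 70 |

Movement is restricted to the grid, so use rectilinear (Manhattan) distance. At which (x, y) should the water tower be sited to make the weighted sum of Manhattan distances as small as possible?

(2, 10)

Manhattan distance separates: Σwᵢ(|x−xᵢ|+|y−yᵢ|) = Σwᵢ|x−xᵢ| + Σwᵢ|y−yᵢ|, so x and y are optimised independently as 1-D weighted medians.
Total weight W = 344; half = 172.
x-coordinate, sorted with cumulative weight:
  x=0 (P, w=5) cum 5
  x=1 (Q, w=12) cum 17
  x=1 (V, w=70) cum 87
  x=2 (T, w=110) cum 197  ← median
  x=2 (U, w=15) cum 212
  x=7 (S, w=120) cum 332
  x=10 (R, w=12) cum 344
⇒ x* = 2
y-coordinate, sorted with cumulative weight:
  y=1 (P, w=5) cum 5
  y=4 (U, w=15) cum 20
  y=7 (S, w=120) cum 140
  y=9 (R, w=12) cum 152
  y=10 (T, w=110) cum 262  ← median
  y=11 (Q, w=12) cum 274
  y=12 (V, w=70) cum 344
⇒ y* = 10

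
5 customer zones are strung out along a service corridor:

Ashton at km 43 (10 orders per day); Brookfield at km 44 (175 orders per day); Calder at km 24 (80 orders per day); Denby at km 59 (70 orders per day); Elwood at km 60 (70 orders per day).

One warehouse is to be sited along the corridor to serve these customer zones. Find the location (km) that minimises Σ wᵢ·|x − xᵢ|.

For a sum of weighted absolute distances on a line, the optimum is the weighted median (not the mean). Total weight W = 405; half-weight = 202.5.
Sort by position and accumulate weight:
  km 24 (Calder, w=80) → cum 80
  km 43 (Ashton, w=10) → cum 90
  km 44 (Brookfield, w=175) → cum 265  ≥ 202.5 → median here
  km 59 (Denby, w=70) → cum 335
  km 60 (Elwood, w=70) → cum 405
Optimal location: km 44.

x = 44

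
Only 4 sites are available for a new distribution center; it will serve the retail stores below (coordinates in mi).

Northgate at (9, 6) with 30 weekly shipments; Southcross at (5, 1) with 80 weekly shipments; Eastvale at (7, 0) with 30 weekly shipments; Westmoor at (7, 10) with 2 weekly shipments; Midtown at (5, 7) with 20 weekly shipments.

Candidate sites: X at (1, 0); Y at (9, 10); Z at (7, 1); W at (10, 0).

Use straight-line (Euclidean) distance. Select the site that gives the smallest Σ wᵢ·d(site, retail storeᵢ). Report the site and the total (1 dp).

Total weighted distance at each candidate:
  X (1, 0): total = 994.4
  Y (9, 10): total = 1317.8
  Z (7, 1): total = 496.0
  W (10, 0): total = 873.3
Minimum is at Z with total 496.0 mi.

Z, total 496.0 mi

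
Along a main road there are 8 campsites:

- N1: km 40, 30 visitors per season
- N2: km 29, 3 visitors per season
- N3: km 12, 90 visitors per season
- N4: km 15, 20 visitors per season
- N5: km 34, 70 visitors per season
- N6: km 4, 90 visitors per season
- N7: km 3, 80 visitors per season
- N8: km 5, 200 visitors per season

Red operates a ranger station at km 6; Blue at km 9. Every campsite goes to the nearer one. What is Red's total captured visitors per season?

The indifferent point is the midpoint (6+9)/2 = 7.5; campsites left of it (closer to Red at 6) go to Red, those right go to Blue.
  N7 at 3 (w=80) → Red
  N6 at 4 (w=90) → Red
  N8 at 5 (w=200) → Red
  N3 at 12 (w=90) → Blue
  N4 at 15 (w=20) → Blue
  N2 at 29 (w=3) → Blue
  N5 at 34 (w=70) → Blue
  N1 at 40 (w=30) → Blue
Red captures 370; Blue captures 213.

370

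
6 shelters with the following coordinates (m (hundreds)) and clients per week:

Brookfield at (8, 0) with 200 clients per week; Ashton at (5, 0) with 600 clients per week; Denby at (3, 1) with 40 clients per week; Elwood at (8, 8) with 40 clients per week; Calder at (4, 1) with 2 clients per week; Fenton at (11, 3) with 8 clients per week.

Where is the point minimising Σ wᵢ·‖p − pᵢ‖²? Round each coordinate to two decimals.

The minimiser of Σwᵢ‖p−pᵢ‖² is the weighted centroid p* = (Σwᵢpᵢ)/(Σwᵢ).
Σwᵢ = 890.
Σwᵢxᵢ = 200·8 + 600·5 + 40·3 + 40·8 + 2·4 + 8·11 = 5136.
Σwᵢyᵢ = 200·0 + 600·0 + 40·1 + 40·8 + 2·1 + 8·3 = 386.
x* = 5136/890 = 5.77, y* = 386/890 = 0.43.

(5.77, 0.43)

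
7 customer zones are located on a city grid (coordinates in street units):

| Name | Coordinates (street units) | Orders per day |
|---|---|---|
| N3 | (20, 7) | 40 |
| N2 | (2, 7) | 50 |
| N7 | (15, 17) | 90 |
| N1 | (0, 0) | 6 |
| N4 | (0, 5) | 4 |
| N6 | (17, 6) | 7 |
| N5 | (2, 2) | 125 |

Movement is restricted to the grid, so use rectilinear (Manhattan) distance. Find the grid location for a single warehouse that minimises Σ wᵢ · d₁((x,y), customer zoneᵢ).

(2, 7)

Manhattan distance separates: Σwᵢ(|x−xᵢ|+|y−yᵢ|) = Σwᵢ|x−xᵢ| + Σwᵢ|y−yᵢ|, so x and y are optimised independently as 1-D weighted medians.
Total weight W = 322; half = 161.
x-coordinate, sorted with cumulative weight:
  x=0 (N1, w=6) cum 6
  x=0 (N4, w=4) cum 10
  x=2 (N2, w=50) cum 60
  x=2 (N5, w=125) cum 185  ← median
  x=15 (N7, w=90) cum 275
  x=17 (N6, w=7) cum 282
  x=20 (N3, w=40) cum 322
⇒ x* = 2
y-coordinate, sorted with cumulative weight:
  y=0 (N1, w=6) cum 6
  y=2 (N5, w=125) cum 131
  y=5 (N4, w=4) cum 135
  y=6 (N6, w=7) cum 142
  y=7 (N3, w=40) cum 182  ← median
  y=7 (N2, w=50) cum 232
  y=17 (N7, w=90) cum 322
⇒ y* = 7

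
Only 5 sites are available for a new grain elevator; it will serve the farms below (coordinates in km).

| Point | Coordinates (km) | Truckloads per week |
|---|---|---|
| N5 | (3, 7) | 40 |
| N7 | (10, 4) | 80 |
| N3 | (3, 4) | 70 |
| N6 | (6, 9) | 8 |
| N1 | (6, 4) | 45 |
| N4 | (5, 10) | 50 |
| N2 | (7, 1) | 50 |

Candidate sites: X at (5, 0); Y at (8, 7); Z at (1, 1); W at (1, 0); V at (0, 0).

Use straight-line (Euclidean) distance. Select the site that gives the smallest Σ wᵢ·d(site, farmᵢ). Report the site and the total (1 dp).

Total weighted distance at each candidate:
  X (5, 0): total = 1986.3
  Y (8, 7): total = 1597.8
  Z (1, 1): total = 2394.6
  W (1, 0): total = 2605.3
  V (0, 0): total = 2839.9
Minimum is at Y with total 1597.8 km.

Y, total 1597.8 km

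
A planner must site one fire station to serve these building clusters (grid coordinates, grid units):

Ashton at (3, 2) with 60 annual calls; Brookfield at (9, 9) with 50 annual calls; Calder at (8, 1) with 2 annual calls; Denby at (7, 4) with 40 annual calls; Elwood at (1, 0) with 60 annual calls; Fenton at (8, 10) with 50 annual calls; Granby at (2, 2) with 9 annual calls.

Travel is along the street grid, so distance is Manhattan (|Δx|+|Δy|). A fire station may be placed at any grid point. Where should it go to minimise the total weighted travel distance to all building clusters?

(7, 4)

Manhattan distance separates: Σwᵢ(|x−xᵢ|+|y−yᵢ|) = Σwᵢ|x−xᵢ| + Σwᵢ|y−yᵢ|, so x and y are optimised independently as 1-D weighted medians.
Total weight W = 271; half = 135.5.
x-coordinate, sorted with cumulative weight:
  x=1 (Elwood, w=60) cum 60
  x=2 (Granby, w=9) cum 69
  x=3 (Ashton, w=60) cum 129
  x=7 (Denby, w=40) cum 169  ← median
  x=8 (Calder, w=2) cum 171
  x=8 (Fenton, w=50) cum 221
  x=9 (Brookfield, w=50) cum 271
⇒ x* = 7
y-coordinate, sorted with cumulative weight:
  y=0 (Elwood, w=60) cum 60
  y=1 (Calder, w=2) cum 62
  y=2 (Ashton, w=60) cum 122
  y=2 (Granby, w=9) cum 131
  y=4 (Denby, w=40) cum 171  ← median
  y=9 (Brookfield, w=50) cum 221
  y=10 (Fenton, w=50) cum 271
⇒ y* = 4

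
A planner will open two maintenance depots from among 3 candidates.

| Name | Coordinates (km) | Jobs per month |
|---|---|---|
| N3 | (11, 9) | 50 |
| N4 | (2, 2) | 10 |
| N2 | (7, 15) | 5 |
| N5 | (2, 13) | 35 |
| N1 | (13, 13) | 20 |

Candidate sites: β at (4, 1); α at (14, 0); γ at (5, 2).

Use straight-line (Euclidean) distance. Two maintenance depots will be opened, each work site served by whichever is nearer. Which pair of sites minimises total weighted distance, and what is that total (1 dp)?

Evaluate every pair (each demand assigned to the nearer of the two):
  {α, γ}: total = 1216.6
  {β, γ}: total = 1220.2
  {β, α}: total = 1254.9
Best pair: {α, γ} with total 1216.6.

{α, γ}, total 1216.6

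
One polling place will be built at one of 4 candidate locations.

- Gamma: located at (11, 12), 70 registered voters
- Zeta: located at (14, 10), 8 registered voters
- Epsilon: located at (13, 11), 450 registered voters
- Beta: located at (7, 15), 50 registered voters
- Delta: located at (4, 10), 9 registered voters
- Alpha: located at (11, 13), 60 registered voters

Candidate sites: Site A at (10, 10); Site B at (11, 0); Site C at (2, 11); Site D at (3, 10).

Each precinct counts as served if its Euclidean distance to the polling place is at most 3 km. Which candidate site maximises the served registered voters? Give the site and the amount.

Site A, covering 70

Coverage radius r = 3 km; a point is covered iff (Δx)²+(Δy)² ≤ 3² = 9.
  Site A (10, 10): covers {Gamma} → 70
  Site B (11, 0): covers {none} → 0
  Site C (2, 11): covers {Delta} → 9
  Site D (3, 10): covers {Delta} → 9
Maximum coverage at Site A: 70 registered voters.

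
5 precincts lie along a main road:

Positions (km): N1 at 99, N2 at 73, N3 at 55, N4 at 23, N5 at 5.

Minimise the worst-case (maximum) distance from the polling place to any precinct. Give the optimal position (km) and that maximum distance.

location 52, max distance 47

The 1-center on a line is the midpoint of the two extreme points: leftmost at 5, rightmost at 99.
Optimal location = (5 + 99)/2 = 52; maximum distance = (99 − 5)/2 = 47.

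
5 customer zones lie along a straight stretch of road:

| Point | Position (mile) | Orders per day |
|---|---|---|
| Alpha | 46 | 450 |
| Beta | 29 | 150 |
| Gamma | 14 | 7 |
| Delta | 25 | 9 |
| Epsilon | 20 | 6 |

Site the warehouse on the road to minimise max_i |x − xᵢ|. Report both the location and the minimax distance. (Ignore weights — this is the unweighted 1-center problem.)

location 30, max distance 16

The 1-center on a line is the midpoint of the two extreme points: leftmost at 14, rightmost at 46.
Optimal location = (14 + 46)/2 = 30; maximum distance = (46 − 14)/2 = 16.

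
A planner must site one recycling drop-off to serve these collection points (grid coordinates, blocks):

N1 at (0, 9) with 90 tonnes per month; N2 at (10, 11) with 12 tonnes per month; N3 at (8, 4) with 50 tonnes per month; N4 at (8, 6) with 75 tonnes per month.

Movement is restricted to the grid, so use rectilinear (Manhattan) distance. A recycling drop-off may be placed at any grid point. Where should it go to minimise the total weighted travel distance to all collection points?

(8, 6)

Manhattan distance separates: Σwᵢ(|x−xᵢ|+|y−yᵢ|) = Σwᵢ|x−xᵢ| + Σwᵢ|y−yᵢ|, so x and y are optimised independently as 1-D weighted medians.
Total weight W = 227; half = 113.5.
x-coordinate, sorted with cumulative weight:
  x=0 (N1, w=90) cum 90
  x=8 (N3, w=50) cum 140  ← median
  x=8 (N4, w=75) cum 215
  x=10 (N2, w=12) cum 227
⇒ x* = 8
y-coordinate, sorted with cumulative weight:
  y=4 (N3, w=50) cum 50
  y=6 (N4, w=75) cum 125  ← median
  y=9 (N1, w=90) cum 215
  y=11 (N2, w=12) cum 227
⇒ y* = 6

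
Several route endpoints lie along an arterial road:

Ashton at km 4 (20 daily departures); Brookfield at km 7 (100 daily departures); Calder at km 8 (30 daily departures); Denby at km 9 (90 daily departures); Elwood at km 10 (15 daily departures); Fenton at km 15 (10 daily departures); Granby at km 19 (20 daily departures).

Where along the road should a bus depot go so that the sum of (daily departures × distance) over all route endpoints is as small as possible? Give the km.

For a sum of weighted absolute distances on a line, the optimum is the weighted median (not the mean). Total weight W = 285; half-weight = 142.5.
Sort by position and accumulate weight:
  km 4 (Ashton, w=20) → cum 20
  km 7 (Brookfield, w=100) → cum 120
  km 8 (Calder, w=30) → cum 150  ≥ 142.5 → median here
  km 9 (Denby, w=90) → cum 240
  km 10 (Elwood, w=15) → cum 255
  km 15 (Fenton, w=10) → cum 265
  km 19 (Granby, w=20) → cum 285
Optimal location: km 8.

x = 8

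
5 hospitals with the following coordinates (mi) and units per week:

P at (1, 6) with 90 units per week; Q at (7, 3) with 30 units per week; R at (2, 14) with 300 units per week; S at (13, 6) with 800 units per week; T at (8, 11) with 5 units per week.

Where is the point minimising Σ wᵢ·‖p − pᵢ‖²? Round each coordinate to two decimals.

(9.26, 7.91)

The minimiser of Σwᵢ‖p−pᵢ‖² is the weighted centroid p* = (Σwᵢpᵢ)/(Σwᵢ).
Σwᵢ = 1225.
Σwᵢxᵢ = 90·1 + 30·7 + 300·2 + 800·13 + 5·8 = 11340.
Σwᵢyᵢ = 90·6 + 30·3 + 300·14 + 800·6 + 5·11 = 9685.
x* = 11340/1225 = 9.26, y* = 9685/1225 = 7.91.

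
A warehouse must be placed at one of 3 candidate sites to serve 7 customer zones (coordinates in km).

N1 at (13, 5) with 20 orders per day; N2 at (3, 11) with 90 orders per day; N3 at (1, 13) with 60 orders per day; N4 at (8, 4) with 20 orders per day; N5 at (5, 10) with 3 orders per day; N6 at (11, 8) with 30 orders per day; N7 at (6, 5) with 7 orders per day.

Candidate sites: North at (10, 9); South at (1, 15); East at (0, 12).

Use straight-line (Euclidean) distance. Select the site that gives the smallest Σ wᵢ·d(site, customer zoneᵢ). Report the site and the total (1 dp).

Total weighted distance at each candidate:
  North (10, 9): total = 1551.2
  South (1, 15): total = 1559.3
  East (0, 12): total = 1322.9
Minimum is at East with total 1322.9 km.

East, total 1322.9 km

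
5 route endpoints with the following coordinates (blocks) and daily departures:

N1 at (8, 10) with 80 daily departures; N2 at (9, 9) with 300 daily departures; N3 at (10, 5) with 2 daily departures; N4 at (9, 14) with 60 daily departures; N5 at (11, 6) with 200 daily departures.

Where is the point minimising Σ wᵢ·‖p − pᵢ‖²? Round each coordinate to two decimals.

(9.50, 8.64)

The minimiser of Σwᵢ‖p−pᵢ‖² is the weighted centroid p* = (Σwᵢpᵢ)/(Σwᵢ).
Σwᵢ = 642.
Σwᵢxᵢ = 80·8 + 300·9 + 2·10 + 60·9 + 200·11 = 6100.
Σwᵢyᵢ = 80·10 + 300·9 + 2·5 + 60·14 + 200·6 = 5550.
x* = 6100/642 = 9.50, y* = 5550/642 = 8.64.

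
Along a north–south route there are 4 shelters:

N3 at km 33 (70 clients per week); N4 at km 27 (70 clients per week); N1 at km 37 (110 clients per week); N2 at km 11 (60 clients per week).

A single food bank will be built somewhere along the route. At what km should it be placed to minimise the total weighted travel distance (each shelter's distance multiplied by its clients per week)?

For a sum of weighted absolute distances on a line, the optimum is the weighted median (not the mean). Total weight W = 310; half-weight = 155.
Sort by position and accumulate weight:
  km 11 (N2, w=60) → cum 60
  km 27 (N4, w=70) → cum 130
  km 33 (N3, w=70) → cum 200  ≥ 155 → median here
  km 37 (N1, w=110) → cum 310
Optimal location: km 33.

x = 33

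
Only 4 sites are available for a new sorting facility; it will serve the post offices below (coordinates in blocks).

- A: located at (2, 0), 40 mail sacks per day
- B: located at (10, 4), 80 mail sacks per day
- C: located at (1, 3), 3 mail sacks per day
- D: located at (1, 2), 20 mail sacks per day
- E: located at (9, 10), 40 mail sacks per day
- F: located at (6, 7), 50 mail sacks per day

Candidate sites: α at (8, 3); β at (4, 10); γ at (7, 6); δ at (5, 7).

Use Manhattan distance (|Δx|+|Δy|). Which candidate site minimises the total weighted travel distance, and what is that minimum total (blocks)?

Total weighted distance at each candidate:
  α (8, 3): total = 1401
  β (4, 10): total = 2140
  γ (7, 6): total = 1407
  δ (5, 7): total = 1574
Minimum is at α with total 1401 blocks.

α, total 1401 blocks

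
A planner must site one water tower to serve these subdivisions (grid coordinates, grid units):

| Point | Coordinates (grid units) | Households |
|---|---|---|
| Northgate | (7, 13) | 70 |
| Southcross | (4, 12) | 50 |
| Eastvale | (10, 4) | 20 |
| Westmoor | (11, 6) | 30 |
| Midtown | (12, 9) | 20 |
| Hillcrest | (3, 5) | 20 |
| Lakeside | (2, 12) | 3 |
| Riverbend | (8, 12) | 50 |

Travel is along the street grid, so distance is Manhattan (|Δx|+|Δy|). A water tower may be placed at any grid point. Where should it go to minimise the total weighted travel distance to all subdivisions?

Manhattan distance separates: Σwᵢ(|x−xᵢ|+|y−yᵢ|) = Σwᵢ|x−xᵢ| + Σwᵢ|y−yᵢ|, so x and y are optimised independently as 1-D weighted medians.
Total weight W = 263; half = 131.5.
x-coordinate, sorted with cumulative weight:
  x=2 (Lakeside, w=3) cum 3
  x=3 (Hillcrest, w=20) cum 23
  x=4 (Southcross, w=50) cum 73
  x=7 (Northgate, w=70) cum 143  ← median
  x=8 (Riverbend, w=50) cum 193
  x=10 (Eastvale, w=20) cum 213
  x=11 (Westmoor, w=30) cum 243
  x=12 (Midtown, w=20) cum 263
⇒ x* = 7
y-coordinate, sorted with cumulative weight:
  y=4 (Eastvale, w=20) cum 20
  y=5 (Hillcrest, w=20) cum 40
  y=6 (Westmoor, w=30) cum 70
  y=9 (Midtown, w=20) cum 90
  y=12 (Southcross, w=50) cum 140  ← median
  y=12 (Lakeside, w=3) cum 143
  y=12 (Riverbend, w=50) cum 193
  y=13 (Northgate, w=70) cum 263
⇒ y* = 12

(7, 12)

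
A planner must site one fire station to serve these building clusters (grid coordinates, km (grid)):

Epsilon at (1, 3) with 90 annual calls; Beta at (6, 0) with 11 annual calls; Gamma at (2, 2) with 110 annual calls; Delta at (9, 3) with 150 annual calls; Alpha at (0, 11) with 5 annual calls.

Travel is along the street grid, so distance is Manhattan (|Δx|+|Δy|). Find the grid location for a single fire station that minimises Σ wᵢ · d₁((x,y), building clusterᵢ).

Manhattan distance separates: Σwᵢ(|x−xᵢ|+|y−yᵢ|) = Σwᵢ|x−xᵢ| + Σwᵢ|y−yᵢ|, so x and y are optimised independently as 1-D weighted medians.
Total weight W = 366; half = 183.
x-coordinate, sorted with cumulative weight:
  x=0 (Alpha, w=5) cum 5
  x=1 (Epsilon, w=90) cum 95
  x=2 (Gamma, w=110) cum 205  ← median
  x=6 (Beta, w=11) cum 216
  x=9 (Delta, w=150) cum 366
⇒ x* = 2
y-coordinate, sorted with cumulative weight:
  y=0 (Beta, w=11) cum 11
  y=2 (Gamma, w=110) cum 121
  y=3 (Epsilon, w=90) cum 211  ← median
  y=3 (Delta, w=150) cum 361
  y=11 (Alpha, w=5) cum 366
⇒ y* = 3

(2, 3)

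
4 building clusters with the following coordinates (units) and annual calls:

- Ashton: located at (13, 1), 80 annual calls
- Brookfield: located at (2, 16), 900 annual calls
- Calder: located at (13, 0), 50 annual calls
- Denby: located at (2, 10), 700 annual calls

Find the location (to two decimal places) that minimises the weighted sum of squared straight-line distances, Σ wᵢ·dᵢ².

The minimiser of Σwᵢ‖p−pᵢ‖² is the weighted centroid p* = (Σwᵢpᵢ)/(Σwᵢ).
Σwᵢ = 1730.
Σwᵢxᵢ = 80·13 + 900·2 + 50·13 + 700·2 = 4890.
Σwᵢyᵢ = 80·1 + 900·16 + 50·0 + 700·10 = 21480.
x* = 4890/1730 = 2.83, y* = 21480/1730 = 12.42.

(2.83, 12.42)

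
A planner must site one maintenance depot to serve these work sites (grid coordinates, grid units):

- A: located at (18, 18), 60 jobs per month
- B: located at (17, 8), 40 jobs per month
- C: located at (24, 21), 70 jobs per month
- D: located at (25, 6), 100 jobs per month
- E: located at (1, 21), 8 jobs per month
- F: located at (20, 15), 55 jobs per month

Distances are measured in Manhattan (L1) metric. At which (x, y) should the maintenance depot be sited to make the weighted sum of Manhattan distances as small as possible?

(24, 15)

Manhattan distance separates: Σwᵢ(|x−xᵢ|+|y−yᵢ|) = Σwᵢ|x−xᵢ| + Σwᵢ|y−yᵢ|, so x and y are optimised independently as 1-D weighted medians.
Total weight W = 333; half = 166.5.
x-coordinate, sorted with cumulative weight:
  x=1 (E, w=8) cum 8
  x=17 (B, w=40) cum 48
  x=18 (A, w=60) cum 108
  x=20 (F, w=55) cum 163
  x=24 (C, w=70) cum 233  ← median
  x=25 (D, w=100) cum 333
⇒ x* = 24
y-coordinate, sorted with cumulative weight:
  y=6 (D, w=100) cum 100
  y=8 (B, w=40) cum 140
  y=15 (F, w=55) cum 195  ← median
  y=18 (A, w=60) cum 255
  y=21 (C, w=70) cum 325
  y=21 (E, w=8) cum 333
⇒ y* = 15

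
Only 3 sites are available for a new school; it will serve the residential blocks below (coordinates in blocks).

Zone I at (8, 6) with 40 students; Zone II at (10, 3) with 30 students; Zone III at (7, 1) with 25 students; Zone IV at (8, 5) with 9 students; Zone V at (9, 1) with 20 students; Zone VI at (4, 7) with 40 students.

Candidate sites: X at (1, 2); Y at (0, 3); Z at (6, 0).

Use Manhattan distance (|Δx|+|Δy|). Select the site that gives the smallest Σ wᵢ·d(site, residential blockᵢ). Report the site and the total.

Z, total 1083 blocks

Total weighted distance at each candidate:
  X (1, 2): total = 1505
  Y (0, 3): total = 1595
  Z (6, 0): total = 1083
Minimum is at Z with total 1083 blocks.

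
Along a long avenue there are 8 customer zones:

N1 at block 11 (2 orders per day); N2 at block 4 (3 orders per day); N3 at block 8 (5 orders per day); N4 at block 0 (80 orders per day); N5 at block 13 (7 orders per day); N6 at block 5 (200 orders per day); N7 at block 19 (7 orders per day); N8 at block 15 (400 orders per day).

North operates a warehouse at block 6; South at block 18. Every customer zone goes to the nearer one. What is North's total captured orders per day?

290

The indifferent point is the midpoint (6+18)/2 = 12; customer zones left of it (closer to North at 6) go to North, those right go to South.
  N4 at 0 (w=80) → North
  N2 at 4 (w=3) → North
  N6 at 5 (w=200) → North
  N3 at 8 (w=5) → North
  N1 at 11 (w=2) → North
  N5 at 13 (w=7) → South
  N8 at 15 (w=400) → South
  N7 at 19 (w=7) → South
North captures 290; South captures 414.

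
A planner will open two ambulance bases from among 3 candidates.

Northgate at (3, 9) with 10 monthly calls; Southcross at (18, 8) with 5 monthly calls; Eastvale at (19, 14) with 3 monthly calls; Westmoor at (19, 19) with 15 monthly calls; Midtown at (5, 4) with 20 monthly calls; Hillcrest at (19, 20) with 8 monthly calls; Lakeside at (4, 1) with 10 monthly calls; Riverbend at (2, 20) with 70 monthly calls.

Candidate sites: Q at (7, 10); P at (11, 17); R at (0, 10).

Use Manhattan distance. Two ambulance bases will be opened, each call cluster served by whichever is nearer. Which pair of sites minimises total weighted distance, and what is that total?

Evaluate every pair (each demand assigned to the nearer of the two):
  {Q, P}: total = 1506
  {P, R}: total = 1581
  {Q, R}: total = 1764
Best pair: {Q, P} with total 1506.

{Q, P}, total 1506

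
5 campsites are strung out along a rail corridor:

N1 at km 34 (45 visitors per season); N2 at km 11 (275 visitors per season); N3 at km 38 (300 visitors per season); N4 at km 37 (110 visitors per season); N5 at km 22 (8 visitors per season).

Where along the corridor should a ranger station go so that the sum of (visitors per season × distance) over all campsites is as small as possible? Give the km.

For a sum of weighted absolute distances on a line, the optimum is the weighted median (not the mean). Total weight W = 738; half-weight = 369.
Sort by position and accumulate weight:
  km 11 (N2, w=275) → cum 275
  km 22 (N5, w=8) → cum 283
  km 34 (N1, w=45) → cum 328
  km 37 (N4, w=110) → cum 438  ≥ 369 → median here
  km 38 (N3, w=300) → cum 738
Optimal location: km 37.

x = 37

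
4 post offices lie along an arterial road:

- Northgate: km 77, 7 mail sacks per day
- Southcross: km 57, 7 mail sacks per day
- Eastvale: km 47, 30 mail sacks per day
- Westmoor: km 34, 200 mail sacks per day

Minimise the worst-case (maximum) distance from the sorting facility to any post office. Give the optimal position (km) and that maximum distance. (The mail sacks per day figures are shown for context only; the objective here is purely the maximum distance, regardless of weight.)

location 55.5, max distance 21.5

The 1-center on a line is the midpoint of the two extreme points: leftmost at 34, rightmost at 77.
Optimal location = (34 + 77)/2 = 55.5; maximum distance = (77 − 34)/2 = 21.5.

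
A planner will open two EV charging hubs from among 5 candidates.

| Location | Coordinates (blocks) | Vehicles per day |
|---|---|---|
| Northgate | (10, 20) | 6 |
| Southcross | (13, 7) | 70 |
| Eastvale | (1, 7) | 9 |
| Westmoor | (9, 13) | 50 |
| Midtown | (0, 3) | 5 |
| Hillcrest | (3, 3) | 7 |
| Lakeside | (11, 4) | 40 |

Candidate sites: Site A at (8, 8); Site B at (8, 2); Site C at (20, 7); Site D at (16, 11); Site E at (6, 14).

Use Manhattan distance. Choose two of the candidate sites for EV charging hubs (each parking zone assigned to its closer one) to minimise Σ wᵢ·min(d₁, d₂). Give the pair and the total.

{Site A, Site B}, total 1163

Evaluate every pair (each demand assigned to the nearer of the two):
  {Site A, Site B}: total = 1163
  {Site A, Site E}: total = 1167
  {Site A, Site C}: total = 1291
  {Site A, Site D}: total = 1291
  {Site B, Site E}: total = 1355
  {Site B, Site D}: total = 1425
  {Site C, Site E}: total = 1521
  {Site D, Site E}: total = 1521
  {Site B, Site C}: total = 1605
  {Site C, Site D}: total = 1948
Best pair: {Site A, Site B} with total 1163.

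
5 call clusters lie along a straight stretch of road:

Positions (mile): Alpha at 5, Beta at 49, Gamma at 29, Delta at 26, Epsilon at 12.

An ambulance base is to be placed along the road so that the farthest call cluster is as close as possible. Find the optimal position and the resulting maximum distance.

location 27, max distance 22

The 1-center on a line is the midpoint of the two extreme points: leftmost at 5, rightmost at 49.
Optimal location = (5 + 49)/2 = 27; maximum distance = (49 − 5)/2 = 22.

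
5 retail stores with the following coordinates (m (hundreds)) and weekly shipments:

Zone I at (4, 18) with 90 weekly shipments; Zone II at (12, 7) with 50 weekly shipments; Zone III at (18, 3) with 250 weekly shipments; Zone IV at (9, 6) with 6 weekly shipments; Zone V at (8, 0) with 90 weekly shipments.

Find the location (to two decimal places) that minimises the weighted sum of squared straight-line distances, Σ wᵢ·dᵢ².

The minimiser of Σwᵢ‖p−pᵢ‖² is the weighted centroid p* = (Σwᵢpᵢ)/(Σwᵢ).
Σwᵢ = 486.
Σwᵢxᵢ = 90·4 + 50·12 + 250·18 + 6·9 + 90·8 = 6234.
Σwᵢyᵢ = 90·18 + 50·7 + 250·3 + 6·6 + 90·0 = 2756.
x* = 6234/486 = 12.83, y* = 2756/486 = 5.67.

(12.83, 5.67)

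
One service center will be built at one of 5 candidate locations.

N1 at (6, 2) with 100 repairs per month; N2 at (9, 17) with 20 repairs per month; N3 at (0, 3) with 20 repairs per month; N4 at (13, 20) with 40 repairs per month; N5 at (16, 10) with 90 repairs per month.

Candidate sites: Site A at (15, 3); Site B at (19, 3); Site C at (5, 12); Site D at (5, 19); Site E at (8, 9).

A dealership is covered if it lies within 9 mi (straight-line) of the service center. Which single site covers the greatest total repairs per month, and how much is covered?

Site E, covering 210

Coverage radius r = 9 mi; a point is covered iff (Δx)²+(Δy)² ≤ 9² = 81.
  Site A (15, 3): covers {N5} → 90
  Site B (19, 3): covers {N5} → 90
  Site C (5, 12): covers {N2} → 20
  Site D (5, 19): covers {N2, N4} → 60
  Site E (8, 9): covers {N1, N2, N5} → 210
Maximum coverage at Site E: 210 repairs per month.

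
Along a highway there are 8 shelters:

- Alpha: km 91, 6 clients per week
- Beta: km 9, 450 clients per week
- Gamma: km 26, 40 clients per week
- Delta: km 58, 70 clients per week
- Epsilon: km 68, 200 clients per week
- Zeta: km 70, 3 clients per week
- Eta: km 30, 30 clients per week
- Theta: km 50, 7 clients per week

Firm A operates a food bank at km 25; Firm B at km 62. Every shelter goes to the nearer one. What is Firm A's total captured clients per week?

The indifferent point is the midpoint (25+62)/2 = 43.5; shelters left of it (closer to Firm A at 25) go to Firm A, those right go to Firm B.
  Beta at 9 (w=450) → Firm A
  Gamma at 26 (w=40) → Firm A
  Eta at 30 (w=30) → Firm A
  Theta at 50 (w=7) → Firm B
  Delta at 58 (w=70) → Firm B
  Epsilon at 68 (w=200) → Firm B
  Zeta at 70 (w=3) → Firm B
  Alpha at 91 (w=6) → Firm B
Firm A captures 520; Firm B captures 286.

520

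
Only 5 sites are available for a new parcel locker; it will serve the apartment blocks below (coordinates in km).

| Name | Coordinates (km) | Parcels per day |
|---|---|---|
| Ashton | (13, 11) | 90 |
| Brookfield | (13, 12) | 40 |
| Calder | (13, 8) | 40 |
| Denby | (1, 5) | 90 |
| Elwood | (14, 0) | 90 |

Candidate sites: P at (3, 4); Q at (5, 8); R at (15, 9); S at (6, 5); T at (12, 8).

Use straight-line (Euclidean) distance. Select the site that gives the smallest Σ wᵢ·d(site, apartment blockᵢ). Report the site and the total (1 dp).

T, total 2257.8 km

Total weighted distance at each candidate:
  P (3, 4): total = 3296.3
  Q (5, 8): total = 2980.5
  R (15, 9): total = 2613.6
  S (6, 5): total = 2829.4
  T (12, 8): total = 2257.8
Minimum is at T with total 2257.8 km.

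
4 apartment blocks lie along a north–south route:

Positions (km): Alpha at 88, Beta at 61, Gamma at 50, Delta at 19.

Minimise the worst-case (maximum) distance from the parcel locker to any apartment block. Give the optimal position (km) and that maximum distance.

location 53.5, max distance 34.5

The 1-center on a line is the midpoint of the two extreme points: leftmost at 19, rightmost at 88.
Optimal location = (19 + 88)/2 = 53.5; maximum distance = (88 − 19)/2 = 34.5.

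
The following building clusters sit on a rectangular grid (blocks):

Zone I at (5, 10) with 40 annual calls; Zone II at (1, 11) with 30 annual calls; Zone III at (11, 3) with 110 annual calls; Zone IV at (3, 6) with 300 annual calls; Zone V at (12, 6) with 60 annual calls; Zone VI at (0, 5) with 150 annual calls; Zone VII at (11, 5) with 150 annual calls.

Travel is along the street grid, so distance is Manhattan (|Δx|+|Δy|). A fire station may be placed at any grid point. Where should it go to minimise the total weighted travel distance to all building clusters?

Manhattan distance separates: Σwᵢ(|x−xᵢ|+|y−yᵢ|) = Σwᵢ|x−xᵢ| + Σwᵢ|y−yᵢ|, so x and y are optimised independently as 1-D weighted medians.
Total weight W = 840; half = 420.
x-coordinate, sorted with cumulative weight:
  x=0 (Zone VI, w=150) cum 150
  x=1 (Zone II, w=30) cum 180
  x=3 (Zone IV, w=300) cum 480  ← median
  x=5 (Zone I, w=40) cum 520
  x=11 (Zone III, w=110) cum 630
  x=11 (Zone VII, w=150) cum 780
  x=12 (Zone V, w=60) cum 840
⇒ x* = 3
y-coordinate, sorted with cumulative weight:
  y=3 (Zone III, w=110) cum 110
  y=5 (Zone VI, w=150) cum 260
  y=5 (Zone VII, w=150) cum 410
  y=6 (Zone IV, w=300) cum 710  ← median
  y=6 (Zone V, w=60) cum 770
  y=10 (Zone I, w=40) cum 810
  y=11 (Zone II, w=30) cum 840
⇒ y* = 6

(3, 6)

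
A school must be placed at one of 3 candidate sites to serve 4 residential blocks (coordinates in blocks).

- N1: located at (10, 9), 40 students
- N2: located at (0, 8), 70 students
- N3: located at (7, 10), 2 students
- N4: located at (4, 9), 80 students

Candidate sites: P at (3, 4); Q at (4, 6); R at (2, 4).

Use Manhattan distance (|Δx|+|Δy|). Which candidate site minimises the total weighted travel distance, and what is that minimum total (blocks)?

Total weighted distance at each candidate:
  P (3, 4): total = 1470
  Q (4, 6): total = 1034
  R (2, 4): total = 1522
Minimum is at Q with total 1034 blocks.

Q, total 1034 blocks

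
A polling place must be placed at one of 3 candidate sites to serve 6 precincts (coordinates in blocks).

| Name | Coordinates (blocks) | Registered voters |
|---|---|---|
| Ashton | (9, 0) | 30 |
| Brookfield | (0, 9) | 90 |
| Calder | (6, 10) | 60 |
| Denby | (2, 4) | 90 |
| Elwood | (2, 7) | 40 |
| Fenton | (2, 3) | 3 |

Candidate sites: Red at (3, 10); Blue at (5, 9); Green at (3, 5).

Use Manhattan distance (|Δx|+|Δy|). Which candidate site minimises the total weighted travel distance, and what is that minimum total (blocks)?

Total weighted distance at each candidate:
  Red (3, 10): total = 1834
  Blue (5, 9): total = 1907
  Green (3, 5): total = 1749
Minimum is at Green with total 1749 blocks.

Green, total 1749 blocks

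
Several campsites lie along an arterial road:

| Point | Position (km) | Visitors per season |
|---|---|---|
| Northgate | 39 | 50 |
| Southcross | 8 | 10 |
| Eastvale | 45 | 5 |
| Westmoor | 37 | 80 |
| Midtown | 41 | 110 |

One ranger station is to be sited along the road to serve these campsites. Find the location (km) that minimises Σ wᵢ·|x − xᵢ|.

For a sum of weighted absolute distances on a line, the optimum is the weighted median (not the mean). Total weight W = 255; half-weight = 127.5.
Sort by position and accumulate weight:
  km 8 (Southcross, w=10) → cum 10
  km 37 (Westmoor, w=80) → cum 90
  km 39 (Northgate, w=50) → cum 140  ≥ 127.5 → median here
  km 41 (Midtown, w=110) → cum 250
  km 45 (Eastvale, w=5) → cum 255
Optimal location: km 39.

x = 39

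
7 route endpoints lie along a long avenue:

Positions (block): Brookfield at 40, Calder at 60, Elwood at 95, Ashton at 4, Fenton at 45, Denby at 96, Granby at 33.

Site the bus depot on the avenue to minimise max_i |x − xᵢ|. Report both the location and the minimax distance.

The 1-center on a line is the midpoint of the two extreme points: leftmost at 4, rightmost at 96.
Optimal location = (4 + 96)/2 = 50; maximum distance = (96 − 4)/2 = 46.

location 50, max distance 46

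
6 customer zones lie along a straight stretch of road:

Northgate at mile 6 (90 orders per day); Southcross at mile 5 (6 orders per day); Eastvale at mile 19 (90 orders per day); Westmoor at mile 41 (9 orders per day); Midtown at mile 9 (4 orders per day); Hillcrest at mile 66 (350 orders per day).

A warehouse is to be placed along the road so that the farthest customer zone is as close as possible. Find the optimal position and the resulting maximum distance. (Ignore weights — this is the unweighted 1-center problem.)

The 1-center on a line is the midpoint of the two extreme points: leftmost at 5, rightmost at 66.
Optimal location = (5 + 66)/2 = 35.5; maximum distance = (66 − 5)/2 = 30.5.

location 35.5, max distance 30.5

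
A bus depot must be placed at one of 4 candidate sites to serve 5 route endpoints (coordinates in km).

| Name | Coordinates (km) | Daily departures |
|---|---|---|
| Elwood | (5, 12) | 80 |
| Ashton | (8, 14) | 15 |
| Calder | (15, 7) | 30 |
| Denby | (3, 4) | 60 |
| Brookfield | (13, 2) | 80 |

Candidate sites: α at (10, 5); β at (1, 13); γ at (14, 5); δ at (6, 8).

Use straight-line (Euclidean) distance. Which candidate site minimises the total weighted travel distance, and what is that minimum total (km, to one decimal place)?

δ, total 1733.9 km

Total weighted distance at each candidate:
  α (10, 5): total = 1751.7
  β (1, 13): total = 2748.3
  γ (14, 5): total = 2057.2
  δ (6, 8): total = 1733.9
Minimum is at δ with total 1733.9 km.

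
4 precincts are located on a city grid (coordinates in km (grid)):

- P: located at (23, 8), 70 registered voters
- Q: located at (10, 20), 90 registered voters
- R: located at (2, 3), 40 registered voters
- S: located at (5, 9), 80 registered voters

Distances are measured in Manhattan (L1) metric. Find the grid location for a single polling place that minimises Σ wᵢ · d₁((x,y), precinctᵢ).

(10, 9)

Manhattan distance separates: Σwᵢ(|x−xᵢ|+|y−yᵢ|) = Σwᵢ|x−xᵢ| + Σwᵢ|y−yᵢ|, so x and y are optimised independently as 1-D weighted medians.
Total weight W = 280; half = 140.
x-coordinate, sorted with cumulative weight:
  x=2 (R, w=40) cum 40
  x=5 (S, w=80) cum 120
  x=10 (Q, w=90) cum 210  ← median
  x=23 (P, w=70) cum 280
⇒ x* = 10
y-coordinate, sorted with cumulative weight:
  y=3 (R, w=40) cum 40
  y=8 (P, w=70) cum 110
  y=9 (S, w=80) cum 190  ← median
  y=20 (Q, w=90) cum 280
⇒ y* = 9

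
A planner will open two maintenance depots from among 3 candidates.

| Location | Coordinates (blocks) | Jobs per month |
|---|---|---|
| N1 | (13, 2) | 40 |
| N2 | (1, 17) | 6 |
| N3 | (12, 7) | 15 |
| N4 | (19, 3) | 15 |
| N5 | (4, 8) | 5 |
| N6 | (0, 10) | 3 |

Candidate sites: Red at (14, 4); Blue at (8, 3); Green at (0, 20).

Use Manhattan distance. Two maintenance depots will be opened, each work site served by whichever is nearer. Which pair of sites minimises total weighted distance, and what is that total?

{Red, Green}, total 409

Evaluate every pair (each demand assigned to the nearer of the two):
  {Red, Green}: total = 409
  {Red, Blue}: total = 501
  {Blue, Green}: total = 624
Best pair: {Red, Green} with total 409.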